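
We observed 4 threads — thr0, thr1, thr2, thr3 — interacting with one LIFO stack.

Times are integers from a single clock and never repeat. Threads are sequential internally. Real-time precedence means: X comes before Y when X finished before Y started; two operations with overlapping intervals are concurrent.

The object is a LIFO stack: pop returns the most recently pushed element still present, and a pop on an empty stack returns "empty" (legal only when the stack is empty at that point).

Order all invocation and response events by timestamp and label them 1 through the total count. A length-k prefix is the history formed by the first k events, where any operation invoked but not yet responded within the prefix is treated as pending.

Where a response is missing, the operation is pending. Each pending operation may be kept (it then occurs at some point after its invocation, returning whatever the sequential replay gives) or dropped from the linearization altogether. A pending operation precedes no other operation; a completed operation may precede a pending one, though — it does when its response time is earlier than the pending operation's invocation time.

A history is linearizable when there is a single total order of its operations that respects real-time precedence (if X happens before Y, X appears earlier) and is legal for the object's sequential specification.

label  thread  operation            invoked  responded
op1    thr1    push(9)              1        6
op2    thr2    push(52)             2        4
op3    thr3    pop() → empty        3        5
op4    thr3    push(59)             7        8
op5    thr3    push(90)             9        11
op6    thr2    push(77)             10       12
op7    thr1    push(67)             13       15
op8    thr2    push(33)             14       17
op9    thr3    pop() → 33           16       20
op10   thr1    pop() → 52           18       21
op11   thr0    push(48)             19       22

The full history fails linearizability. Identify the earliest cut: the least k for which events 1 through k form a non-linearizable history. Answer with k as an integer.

events 1..20 are linearizable; a witness order is op3, op1, op2, op4, op5, op6, op7, op8, op9:
step 1: op3 pop() → empty — stack <>
step 2: op1 push(9) — stack <9>
step 3: op2 push(52) — stack <9,52>
step 4: op4 push(59) — stack <9,52,59>
step 5: op5 push(90) — stack <9,52,59,90>
step 6: op6 push(77) — stack <9,52,59,90,77>
step 7: op7 push(67) — stack <9,52,59,90,77,67>
step 8: op8 push(33) — stack <9,52,59,90,77,67,33>
step 9: op9 pop() → 33 — stack <9,52,59,90,77,67>
once event 21 joins (op10's response, time 21), exhaustive search finds no witness
include/drop combinations of the 1 pending operation (op11) were all tried; none helps
sample order op1, op2, op3, op4, op5, op6, op7, op8, op9, op10 (pending dropped) stalls at step 3 — op3 pop() → empty has no legal effect
sample order op1, op2, op3, op4, op5, op6, op7, op8, op10, op9 (pending dropped) stalls at step 3 — op3 pop() → empty has no legal effect

21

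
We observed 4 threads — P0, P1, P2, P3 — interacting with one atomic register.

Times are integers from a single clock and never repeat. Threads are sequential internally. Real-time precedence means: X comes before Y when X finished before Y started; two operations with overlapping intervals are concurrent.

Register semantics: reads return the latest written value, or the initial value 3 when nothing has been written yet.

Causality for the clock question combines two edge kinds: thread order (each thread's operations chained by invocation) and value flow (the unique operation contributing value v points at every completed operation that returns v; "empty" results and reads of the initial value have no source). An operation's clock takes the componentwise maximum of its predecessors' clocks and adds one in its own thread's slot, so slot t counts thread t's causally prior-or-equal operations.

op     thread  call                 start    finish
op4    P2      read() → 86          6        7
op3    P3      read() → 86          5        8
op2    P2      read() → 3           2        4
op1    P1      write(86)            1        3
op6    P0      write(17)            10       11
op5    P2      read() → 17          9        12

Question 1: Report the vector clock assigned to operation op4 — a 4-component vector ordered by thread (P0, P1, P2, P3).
Answer: (0, 1, 2, 0)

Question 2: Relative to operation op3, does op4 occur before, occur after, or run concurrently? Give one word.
Answer: concurrent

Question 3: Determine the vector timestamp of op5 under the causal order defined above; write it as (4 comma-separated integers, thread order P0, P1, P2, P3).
Answer: (1, 1, 3, 0)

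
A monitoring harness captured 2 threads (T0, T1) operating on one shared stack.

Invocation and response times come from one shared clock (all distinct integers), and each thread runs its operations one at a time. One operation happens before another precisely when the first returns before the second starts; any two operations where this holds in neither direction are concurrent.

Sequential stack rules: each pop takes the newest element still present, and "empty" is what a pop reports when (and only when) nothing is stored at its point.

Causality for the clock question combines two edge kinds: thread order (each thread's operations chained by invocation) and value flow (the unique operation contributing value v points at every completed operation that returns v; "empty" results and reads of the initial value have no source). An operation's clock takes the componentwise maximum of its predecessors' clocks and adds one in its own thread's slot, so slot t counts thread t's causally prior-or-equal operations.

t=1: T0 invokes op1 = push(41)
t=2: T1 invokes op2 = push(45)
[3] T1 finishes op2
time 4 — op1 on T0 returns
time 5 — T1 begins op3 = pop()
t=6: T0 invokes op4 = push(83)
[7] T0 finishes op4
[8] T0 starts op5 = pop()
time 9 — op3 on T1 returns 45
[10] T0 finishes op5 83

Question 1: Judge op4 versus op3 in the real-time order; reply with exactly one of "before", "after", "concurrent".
Answer: concurrent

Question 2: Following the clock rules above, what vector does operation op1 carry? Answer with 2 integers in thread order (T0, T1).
Answer: (1, 0)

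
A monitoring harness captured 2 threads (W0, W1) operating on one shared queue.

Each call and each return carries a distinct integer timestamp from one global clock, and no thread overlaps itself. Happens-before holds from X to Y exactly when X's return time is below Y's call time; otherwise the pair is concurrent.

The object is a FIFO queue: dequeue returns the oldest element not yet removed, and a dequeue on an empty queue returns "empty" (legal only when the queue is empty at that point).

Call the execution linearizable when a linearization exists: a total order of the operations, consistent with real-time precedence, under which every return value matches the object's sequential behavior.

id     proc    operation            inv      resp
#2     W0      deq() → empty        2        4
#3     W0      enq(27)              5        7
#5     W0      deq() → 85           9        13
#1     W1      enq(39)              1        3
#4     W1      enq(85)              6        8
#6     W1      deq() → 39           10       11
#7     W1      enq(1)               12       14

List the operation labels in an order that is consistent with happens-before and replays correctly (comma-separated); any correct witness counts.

#2, #1, #4, #3, #6, #5, #7

1. #2 deq() → empty, leaving queue <>
2. #1 enq(39), leaving queue <39>
3. #4 enq(85), leaving queue <39,85>
4. #3 enq(27), leaving queue <39,85,27>
5. #6 deq() → 39, leaving queue <85,27>
6. #5 deq() → 85, leaving queue <27>
7. #7 enq(1), leaving queue <27,1>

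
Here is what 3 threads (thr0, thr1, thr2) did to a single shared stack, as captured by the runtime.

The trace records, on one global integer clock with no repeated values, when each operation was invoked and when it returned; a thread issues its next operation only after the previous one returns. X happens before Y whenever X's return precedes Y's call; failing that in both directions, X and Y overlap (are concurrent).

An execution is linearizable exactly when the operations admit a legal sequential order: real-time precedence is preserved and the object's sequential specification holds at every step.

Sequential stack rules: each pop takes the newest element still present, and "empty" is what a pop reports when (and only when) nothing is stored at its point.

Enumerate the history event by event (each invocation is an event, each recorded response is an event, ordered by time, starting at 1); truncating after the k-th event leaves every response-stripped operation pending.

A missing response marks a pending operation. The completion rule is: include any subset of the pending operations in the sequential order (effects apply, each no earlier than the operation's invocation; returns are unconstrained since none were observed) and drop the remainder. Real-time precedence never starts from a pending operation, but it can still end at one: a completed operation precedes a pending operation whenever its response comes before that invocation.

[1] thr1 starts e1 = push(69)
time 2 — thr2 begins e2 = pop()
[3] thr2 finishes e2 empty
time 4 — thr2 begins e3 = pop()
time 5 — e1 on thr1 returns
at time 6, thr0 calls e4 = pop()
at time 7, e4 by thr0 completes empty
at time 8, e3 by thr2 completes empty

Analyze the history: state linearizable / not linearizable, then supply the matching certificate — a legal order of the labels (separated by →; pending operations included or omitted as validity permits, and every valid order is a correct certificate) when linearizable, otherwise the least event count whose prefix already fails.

not linearizable — minimal violating prefix: 8 events

cut after 7 events: linearizable; cut after 8 events (e3 responds, time 8): not linearizable
the 4 completed operations admit 5 real-time orders; each fails the stack replay
for example e1, e2, e3, e4 fails at step 2: e2 pop() → empty is not legal there
for example e1, e2, e4, e3 fails at step 2: e2 pop() → empty is not legal there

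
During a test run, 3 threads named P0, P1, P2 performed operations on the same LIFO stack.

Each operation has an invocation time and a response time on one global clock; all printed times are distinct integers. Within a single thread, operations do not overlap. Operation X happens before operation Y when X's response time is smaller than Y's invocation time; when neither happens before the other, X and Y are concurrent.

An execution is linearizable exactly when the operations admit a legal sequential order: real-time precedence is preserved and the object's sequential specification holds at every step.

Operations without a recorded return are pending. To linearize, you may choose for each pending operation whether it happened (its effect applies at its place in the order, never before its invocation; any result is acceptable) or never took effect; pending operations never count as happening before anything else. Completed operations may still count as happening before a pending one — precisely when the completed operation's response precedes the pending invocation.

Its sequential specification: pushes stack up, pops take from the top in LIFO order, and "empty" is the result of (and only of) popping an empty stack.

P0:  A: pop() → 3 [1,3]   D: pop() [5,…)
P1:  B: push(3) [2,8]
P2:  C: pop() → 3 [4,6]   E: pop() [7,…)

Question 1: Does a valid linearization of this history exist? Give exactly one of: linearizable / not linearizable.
not linearizable

cut after 5 events: linearizable; cut after 6 events (C responds, time 6): not linearizable
exactly one order of the 2 completed ops respects real time; the LIFO stack replay fails
include/drop combinations of the 2 pending operations (B, D) were all tried; none helps
one such order, A, C (pending dropped), breaks at step 1 where A pop() → 3 is illegal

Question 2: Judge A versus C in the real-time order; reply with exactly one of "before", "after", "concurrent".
Answer: before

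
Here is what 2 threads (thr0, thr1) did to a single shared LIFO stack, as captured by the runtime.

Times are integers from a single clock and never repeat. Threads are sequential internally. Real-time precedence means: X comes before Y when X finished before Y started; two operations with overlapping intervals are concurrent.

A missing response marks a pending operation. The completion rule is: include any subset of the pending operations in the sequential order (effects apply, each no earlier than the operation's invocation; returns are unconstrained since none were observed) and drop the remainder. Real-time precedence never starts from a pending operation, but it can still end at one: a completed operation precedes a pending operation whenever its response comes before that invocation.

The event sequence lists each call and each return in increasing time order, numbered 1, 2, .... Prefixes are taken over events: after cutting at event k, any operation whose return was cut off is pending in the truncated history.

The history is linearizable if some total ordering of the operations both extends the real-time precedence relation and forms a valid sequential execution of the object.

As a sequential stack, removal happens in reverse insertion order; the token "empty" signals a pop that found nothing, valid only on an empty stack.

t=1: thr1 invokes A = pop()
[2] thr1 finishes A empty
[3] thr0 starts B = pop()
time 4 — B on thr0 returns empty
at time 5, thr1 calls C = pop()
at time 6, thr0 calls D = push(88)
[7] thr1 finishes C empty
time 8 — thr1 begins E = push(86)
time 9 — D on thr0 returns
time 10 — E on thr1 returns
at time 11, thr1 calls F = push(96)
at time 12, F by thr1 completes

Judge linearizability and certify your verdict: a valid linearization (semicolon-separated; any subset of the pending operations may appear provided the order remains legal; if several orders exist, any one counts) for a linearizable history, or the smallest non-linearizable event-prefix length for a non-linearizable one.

linearizable — witness: A; B; C; D; E; F

step 1: A pop() → empty — stack <>
step 2: B pop() → empty — stack <>
step 3: C pop() → empty — stack <>
step 4: D push(88) — stack <88>
step 5: E push(86) — stack <88,86>
step 6: F push(96) — stack <88,86,96>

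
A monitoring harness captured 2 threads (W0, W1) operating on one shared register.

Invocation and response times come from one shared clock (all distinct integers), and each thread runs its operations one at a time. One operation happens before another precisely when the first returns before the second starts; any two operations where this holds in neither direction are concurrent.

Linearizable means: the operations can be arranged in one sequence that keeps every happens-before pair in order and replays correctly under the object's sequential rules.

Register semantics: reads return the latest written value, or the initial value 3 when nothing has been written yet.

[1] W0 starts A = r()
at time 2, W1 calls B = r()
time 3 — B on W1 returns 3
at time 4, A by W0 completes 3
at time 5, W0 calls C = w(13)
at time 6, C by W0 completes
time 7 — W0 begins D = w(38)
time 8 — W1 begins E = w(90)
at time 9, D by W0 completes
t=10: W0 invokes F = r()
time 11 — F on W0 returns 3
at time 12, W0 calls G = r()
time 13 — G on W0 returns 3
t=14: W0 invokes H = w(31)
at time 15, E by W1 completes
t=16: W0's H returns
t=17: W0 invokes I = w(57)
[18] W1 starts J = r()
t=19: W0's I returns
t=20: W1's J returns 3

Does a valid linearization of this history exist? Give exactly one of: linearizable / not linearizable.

cut after 10 events: linearizable; cut after 11 events (F responds, time 11): not linearizable
5 completed operations, 2 real-time-consistent orders — every register replay fails
including or dropping the 1 pending operation (E) in any combination fails
sample order A, B, C, D, F (pending dropped) stalls at step 5 — F r() → 3 has no legal effect
sample order B, A, C, D, F (pending dropped) stalls at step 5 — F r() → 3 has no legal effect

not linearizable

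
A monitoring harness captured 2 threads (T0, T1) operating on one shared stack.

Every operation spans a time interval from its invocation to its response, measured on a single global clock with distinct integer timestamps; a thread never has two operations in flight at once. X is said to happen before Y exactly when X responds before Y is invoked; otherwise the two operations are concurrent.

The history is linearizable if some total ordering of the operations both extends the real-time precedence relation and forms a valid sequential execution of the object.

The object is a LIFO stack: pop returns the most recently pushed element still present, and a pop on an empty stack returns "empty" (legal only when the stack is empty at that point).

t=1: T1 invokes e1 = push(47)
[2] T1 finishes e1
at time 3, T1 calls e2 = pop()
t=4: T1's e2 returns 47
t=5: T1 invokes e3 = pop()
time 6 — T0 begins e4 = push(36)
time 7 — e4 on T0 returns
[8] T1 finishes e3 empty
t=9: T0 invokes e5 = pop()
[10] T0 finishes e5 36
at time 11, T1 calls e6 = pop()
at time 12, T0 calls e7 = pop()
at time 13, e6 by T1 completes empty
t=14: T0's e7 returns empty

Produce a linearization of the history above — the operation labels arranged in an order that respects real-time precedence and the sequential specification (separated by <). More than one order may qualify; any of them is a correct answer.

e1 < e2 < e3 < e4 < e5 < e6 < e7

step 1: e1 push(47) — stack <47>
step 2: e2 pop() → 47 — stack <>
step 3: e3 pop() → empty — stack <>
step 4: e4 push(36) — stack <36>
step 5: e5 pop() → 36 — stack <>
step 6: e6 pop() → empty — stack <>
step 7: e7 pop() → empty — stack <>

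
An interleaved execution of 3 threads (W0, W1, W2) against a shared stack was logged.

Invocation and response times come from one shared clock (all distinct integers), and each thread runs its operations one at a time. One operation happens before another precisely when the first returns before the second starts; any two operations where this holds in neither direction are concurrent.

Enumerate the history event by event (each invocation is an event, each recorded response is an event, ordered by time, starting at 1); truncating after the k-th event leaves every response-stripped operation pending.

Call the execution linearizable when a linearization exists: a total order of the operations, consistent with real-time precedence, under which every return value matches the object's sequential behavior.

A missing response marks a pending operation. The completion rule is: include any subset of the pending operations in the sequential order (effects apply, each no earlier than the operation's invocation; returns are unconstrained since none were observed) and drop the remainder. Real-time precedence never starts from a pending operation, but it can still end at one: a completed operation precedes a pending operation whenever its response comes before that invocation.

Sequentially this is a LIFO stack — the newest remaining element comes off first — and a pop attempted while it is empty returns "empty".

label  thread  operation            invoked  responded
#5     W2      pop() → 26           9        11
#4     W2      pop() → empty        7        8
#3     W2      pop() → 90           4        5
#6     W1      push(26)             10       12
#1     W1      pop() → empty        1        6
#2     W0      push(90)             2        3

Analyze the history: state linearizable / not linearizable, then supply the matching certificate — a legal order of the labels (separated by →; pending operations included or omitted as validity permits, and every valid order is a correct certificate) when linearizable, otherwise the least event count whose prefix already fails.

step 1: #1 pop() → empty — stack <>
step 2: #2 push(90) — stack <90>
step 3: #3 pop() → 90 — stack <>
step 4: #4 pop() → empty — stack <>
step 5: #6 push(26) — stack <26>
step 6: #5 pop() → 26 — stack <>

linearizable — witness: #1 → #2 → #3 → #4 → #6 → #5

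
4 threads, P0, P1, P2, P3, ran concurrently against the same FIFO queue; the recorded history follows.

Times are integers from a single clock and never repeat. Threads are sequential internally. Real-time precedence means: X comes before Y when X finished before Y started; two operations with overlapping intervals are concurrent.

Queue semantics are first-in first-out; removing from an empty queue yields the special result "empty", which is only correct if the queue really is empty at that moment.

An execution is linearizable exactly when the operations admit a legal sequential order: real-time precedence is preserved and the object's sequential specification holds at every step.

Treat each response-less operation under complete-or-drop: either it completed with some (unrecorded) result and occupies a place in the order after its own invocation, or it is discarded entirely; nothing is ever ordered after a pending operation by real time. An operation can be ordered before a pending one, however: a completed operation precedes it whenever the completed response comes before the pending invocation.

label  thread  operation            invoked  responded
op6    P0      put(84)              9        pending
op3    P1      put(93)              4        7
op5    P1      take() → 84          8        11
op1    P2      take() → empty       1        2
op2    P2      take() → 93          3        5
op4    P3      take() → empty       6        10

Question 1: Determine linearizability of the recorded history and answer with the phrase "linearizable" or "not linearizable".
linearizable

a witness: op1, op3, op2, op4, op6, op5
1. op1 take() → empty, leaving queue <>
2. op3 put(93), leaving queue <93>
3. op2 take() → 93, leaving queue <>
4. op4 take() → empty, leaving queue <>
5. op6 put(84) (pending, included), leaving queue <84>
6. op5 take() → 84, leaving queue <>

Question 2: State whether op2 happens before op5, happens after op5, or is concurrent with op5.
before

op2 spans [3,5], op5 spans [8,11]
resp(op2)=5 < inv(op5)=8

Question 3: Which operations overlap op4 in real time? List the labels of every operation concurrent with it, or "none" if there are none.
op3, op5, op6

op4 spans [6,10]; an op avoiding the whole window 6..10 is ordered, any other is concurrent
op1 [1,2]: before
op2 [3,5]: before
op3 [4,7]: concurrent
op5 [8,11]: concurrent
op6 [9,…): concurrent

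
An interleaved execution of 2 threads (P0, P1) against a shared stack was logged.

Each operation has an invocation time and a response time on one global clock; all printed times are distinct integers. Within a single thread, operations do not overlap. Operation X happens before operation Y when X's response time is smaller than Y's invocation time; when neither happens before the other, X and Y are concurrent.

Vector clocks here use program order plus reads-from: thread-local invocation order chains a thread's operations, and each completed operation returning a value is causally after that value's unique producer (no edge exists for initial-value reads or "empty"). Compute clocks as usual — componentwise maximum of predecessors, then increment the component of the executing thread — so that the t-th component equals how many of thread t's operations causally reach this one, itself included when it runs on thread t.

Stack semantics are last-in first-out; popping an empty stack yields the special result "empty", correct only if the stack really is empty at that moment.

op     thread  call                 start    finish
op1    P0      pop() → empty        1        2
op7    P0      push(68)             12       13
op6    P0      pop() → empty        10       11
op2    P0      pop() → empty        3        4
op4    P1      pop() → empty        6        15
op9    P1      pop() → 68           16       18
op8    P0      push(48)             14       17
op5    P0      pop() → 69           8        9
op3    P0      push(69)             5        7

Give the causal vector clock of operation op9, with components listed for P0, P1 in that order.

invoked at 6, op4 has no predecessors; its own P1 bump gives (0, 1)
invoked at 1, op1 has no predecessors; its own P0 bump gives (1, 0)
merge at op2 (invoked 3): VC(op1)=(1, 0), own-thread bump on P0 → (2, 0)
merge at op3 (invoked 5): VC(op2)=(2, 0), own-thread bump on P0 → (3, 0)
merge at op5 (invoked 8): VC(op3)=(3, 0), own-thread bump on P0 → (4, 0)
merge at op6 (invoked 10): VC(op5)=(4, 0), own-thread bump on P0 → (5, 0)
merge at op7 (invoked 12): VC(op6)=(5, 0), own-thread bump on P0 → (6, 0)
merge at op8 (invoked 14): VC(op7)=(6, 0), own-thread bump on P0 → (7, 0)
merge at op9 (invoked 16): VC(op4)=(0, 1), VC(op7)=(6, 0), own-thread bump on P1 → (6, 2)
target: VC(op9) = (6, 2)

(6, 2)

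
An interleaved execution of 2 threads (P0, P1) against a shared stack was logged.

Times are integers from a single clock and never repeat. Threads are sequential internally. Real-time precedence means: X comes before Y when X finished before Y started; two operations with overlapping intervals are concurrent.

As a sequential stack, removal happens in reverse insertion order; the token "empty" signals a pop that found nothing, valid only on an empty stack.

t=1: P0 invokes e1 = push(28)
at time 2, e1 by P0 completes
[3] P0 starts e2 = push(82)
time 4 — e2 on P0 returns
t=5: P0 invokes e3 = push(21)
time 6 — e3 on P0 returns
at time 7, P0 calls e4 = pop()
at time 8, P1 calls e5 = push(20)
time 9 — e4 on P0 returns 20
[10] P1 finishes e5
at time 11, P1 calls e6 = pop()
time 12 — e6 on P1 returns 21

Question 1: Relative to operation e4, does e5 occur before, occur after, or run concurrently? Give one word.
Answer: concurrent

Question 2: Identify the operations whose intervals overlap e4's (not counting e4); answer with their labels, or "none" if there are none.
Answer: e5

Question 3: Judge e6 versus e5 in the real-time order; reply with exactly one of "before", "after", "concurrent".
Answer: after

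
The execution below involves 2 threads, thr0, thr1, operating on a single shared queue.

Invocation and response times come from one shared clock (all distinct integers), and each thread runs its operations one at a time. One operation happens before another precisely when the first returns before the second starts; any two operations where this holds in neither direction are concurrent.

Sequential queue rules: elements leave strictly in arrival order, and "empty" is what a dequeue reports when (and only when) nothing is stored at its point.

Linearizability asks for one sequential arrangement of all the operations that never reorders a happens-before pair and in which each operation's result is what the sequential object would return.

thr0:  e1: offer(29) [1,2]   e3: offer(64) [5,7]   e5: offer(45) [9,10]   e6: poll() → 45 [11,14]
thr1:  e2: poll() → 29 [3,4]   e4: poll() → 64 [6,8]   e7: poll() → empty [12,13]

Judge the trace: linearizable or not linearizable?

a witness: e1, e2, e3, e4, e5, e6, e7
after step 1 (e1 offer(29)): queue <29>
after step 2 (e2 poll() → 29): queue <>
after step 3 (e3 offer(64)): queue <64>
after step 4 (e4 poll() → 64): queue <>
after step 5 (e5 offer(45)): queue <45>
after step 6 (e6 poll() → 45): queue <>
after step 7 (e7 poll() → empty): queue <>

linearizable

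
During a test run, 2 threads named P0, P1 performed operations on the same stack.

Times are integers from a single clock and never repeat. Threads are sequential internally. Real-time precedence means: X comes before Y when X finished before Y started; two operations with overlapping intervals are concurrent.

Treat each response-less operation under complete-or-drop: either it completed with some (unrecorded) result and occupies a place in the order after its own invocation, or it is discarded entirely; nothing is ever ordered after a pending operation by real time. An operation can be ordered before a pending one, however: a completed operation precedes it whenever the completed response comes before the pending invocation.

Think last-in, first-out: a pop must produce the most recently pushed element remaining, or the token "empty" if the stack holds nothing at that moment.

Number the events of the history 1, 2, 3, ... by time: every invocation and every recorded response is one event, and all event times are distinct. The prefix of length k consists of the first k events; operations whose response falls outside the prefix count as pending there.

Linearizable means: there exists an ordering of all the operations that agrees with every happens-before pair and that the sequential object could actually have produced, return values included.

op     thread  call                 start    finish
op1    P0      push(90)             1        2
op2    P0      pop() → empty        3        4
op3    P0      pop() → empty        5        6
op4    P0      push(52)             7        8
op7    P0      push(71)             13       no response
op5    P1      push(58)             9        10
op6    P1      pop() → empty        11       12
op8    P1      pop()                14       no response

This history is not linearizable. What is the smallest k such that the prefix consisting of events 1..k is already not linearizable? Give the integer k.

one valid order for events 1..3 is op1:
step 1: op1 push(90) — stack <90>
include event 4 — op2 responding at 4 — and every candidate order breaks
take op1, op2: step 2 already fails, because op2 pop() → empty cannot occur there

4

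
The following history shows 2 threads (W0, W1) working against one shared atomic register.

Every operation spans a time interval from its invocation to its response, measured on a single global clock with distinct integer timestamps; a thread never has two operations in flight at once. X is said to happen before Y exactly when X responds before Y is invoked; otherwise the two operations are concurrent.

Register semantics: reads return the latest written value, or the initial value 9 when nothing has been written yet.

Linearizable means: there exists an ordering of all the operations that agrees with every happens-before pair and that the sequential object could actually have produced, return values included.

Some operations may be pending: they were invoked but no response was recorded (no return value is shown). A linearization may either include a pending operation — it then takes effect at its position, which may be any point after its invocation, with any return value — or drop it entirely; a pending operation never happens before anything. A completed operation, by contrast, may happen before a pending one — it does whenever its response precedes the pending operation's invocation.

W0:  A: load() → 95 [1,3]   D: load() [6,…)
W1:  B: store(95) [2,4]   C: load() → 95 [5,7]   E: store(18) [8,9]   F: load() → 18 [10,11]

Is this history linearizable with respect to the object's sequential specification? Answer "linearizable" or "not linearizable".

one valid linearization: B, A, C, D, E, F
step 1: B store(95) — value 95
step 2: A load() → 95 — value 95
step 3: C load() → 95 — value 95
step 4: D load() (pending, included) — value 95
step 5: E store(18) — value 18
step 6: F load() → 18 — value 18

linearizable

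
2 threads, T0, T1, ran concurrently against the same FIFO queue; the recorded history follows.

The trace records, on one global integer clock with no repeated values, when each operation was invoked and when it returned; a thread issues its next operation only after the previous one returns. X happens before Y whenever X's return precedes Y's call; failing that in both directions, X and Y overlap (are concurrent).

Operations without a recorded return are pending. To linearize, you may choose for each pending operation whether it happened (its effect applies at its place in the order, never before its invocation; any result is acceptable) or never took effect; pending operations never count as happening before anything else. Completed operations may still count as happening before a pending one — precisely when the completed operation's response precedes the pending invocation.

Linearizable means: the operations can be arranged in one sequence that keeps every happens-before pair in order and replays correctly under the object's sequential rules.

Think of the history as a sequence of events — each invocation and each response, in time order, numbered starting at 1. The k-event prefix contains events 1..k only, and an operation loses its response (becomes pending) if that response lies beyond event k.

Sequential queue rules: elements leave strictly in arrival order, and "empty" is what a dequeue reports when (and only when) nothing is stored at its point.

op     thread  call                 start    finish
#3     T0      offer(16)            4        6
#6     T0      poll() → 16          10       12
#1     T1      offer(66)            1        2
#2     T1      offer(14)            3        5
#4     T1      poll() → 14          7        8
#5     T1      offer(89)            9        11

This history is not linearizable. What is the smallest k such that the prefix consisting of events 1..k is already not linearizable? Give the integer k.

events 1..7 are linearizable, e.g. via #1, #2, #3:
step 1: #1 offer(66) — queue <66>
step 2: #2 offer(14) — queue <66,14>
step 3: #3 offer(16) — queue <66,14,16>
with event 8 included (#4 responding at time 8), all real-time-consistent orders fail
one such order, #1, #2, #3, #4, breaks at step 4 where #4 poll() → 14 is illegal
one such order, #1, #3, #2, #4, breaks at step 4 where #4 poll() → 14 is illegal

8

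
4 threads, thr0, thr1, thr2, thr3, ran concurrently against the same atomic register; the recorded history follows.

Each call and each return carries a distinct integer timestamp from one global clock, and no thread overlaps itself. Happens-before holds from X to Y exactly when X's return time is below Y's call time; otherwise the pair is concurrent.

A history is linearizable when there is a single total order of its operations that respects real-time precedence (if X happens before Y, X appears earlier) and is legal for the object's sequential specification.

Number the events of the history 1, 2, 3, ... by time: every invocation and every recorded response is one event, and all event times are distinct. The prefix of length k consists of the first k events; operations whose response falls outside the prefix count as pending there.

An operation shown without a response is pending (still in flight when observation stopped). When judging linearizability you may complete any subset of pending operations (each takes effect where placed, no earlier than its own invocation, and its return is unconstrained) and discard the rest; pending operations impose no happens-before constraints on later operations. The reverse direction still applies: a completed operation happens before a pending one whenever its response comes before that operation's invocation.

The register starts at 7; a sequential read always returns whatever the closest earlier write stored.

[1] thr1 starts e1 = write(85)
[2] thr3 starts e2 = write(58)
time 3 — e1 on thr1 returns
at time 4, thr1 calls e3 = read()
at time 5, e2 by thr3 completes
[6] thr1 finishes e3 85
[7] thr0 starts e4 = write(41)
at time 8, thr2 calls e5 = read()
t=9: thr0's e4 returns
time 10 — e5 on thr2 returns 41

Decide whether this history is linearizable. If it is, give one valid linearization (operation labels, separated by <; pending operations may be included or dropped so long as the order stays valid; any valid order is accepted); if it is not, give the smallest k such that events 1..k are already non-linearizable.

after step 1 (e1 write(85)): value 85
after step 2 (e3 read() → 85): value 85
after step 3 (e2 write(58)): value 58
after step 4 (e4 write(41)): value 41
after step 5 (e5 read() → 41): value 41

linearizable — witness: e1 < e3 < e2 < e4 < e5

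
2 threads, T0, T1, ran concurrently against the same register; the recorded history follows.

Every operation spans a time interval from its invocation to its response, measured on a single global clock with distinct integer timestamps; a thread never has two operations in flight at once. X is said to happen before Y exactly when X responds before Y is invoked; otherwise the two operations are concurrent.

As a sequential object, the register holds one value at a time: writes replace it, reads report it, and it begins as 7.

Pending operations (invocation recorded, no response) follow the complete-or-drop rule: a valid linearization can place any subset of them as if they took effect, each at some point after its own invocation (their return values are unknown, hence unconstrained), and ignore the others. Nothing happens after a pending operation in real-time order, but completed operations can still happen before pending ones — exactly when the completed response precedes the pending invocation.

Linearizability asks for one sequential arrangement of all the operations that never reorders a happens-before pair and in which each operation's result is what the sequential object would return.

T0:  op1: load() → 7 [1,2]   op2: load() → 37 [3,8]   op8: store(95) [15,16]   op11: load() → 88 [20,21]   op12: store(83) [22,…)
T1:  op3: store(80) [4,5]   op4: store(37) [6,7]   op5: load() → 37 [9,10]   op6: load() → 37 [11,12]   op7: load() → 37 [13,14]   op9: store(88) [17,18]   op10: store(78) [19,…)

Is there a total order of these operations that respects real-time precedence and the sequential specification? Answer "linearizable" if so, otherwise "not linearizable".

linearizable

witness order: op1, op3, op4, op2, op5, op6, op7, op8, op9, op11
after step 1 (op1 load() → 7): value 7
after step 2 (op3 store(80)): value 80
after step 3 (op4 store(37)): value 37
after step 4 (op2 load() → 37): value 37
after step 5 (op5 load() → 37): value 37
after step 6 (op6 load() → 37): value 37
after step 7 (op7 load() → 37): value 37
after step 8 (op8 store(95)): value 95
after step 9 (op9 store(88)): value 88
after step 10 (op11 load() → 88): value 88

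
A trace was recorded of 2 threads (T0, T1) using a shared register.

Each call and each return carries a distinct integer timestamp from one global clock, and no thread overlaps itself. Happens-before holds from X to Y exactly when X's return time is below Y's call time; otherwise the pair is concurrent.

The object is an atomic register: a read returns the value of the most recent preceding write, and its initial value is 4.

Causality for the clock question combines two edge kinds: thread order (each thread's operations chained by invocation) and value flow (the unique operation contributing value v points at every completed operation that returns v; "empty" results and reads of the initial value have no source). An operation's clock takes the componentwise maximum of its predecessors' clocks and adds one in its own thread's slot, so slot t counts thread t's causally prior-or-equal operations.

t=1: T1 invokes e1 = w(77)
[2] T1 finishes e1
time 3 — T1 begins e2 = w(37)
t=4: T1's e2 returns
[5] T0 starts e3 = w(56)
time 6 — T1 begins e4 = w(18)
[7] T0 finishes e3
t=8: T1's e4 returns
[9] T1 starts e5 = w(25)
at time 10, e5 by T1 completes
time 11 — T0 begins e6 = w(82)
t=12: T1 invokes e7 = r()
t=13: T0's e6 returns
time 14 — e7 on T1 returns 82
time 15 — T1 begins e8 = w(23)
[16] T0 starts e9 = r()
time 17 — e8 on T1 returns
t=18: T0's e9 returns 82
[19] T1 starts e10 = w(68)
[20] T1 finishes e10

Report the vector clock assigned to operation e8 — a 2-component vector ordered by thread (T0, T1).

invoked at 1, e1 has no predecessors; its own T1 bump gives (0, 1)
invoked at 5, e3 has no predecessors; its own T0 bump gives (1, 0)
VC(e2, invoked at 3): max of VC(e1)=(0, 1), then +1 on thread T1 → (0, 2)
VC(e6, invoked at 11): max of VC(e3)=(1, 0), then +1 on thread T0 → (2, 0)
VC(e4, invoked at 6): max of VC(e2)=(0, 2), then +1 on thread T1 → (0, 3)
VC(e9, invoked at 16): max of VC(e6)=(2, 0), then +1 on thread T0 → (3, 0)
VC(e5, invoked at 9): max of VC(e4)=(0, 3), then +1 on thread T1 → (0, 4)
VC(e7, invoked at 12): max of VC(e5)=(0, 4), VC(e6)=(2, 0), then +1 on thread T1 → (2, 5)
VC(e8, invoked at 15): max of VC(e7)=(2, 5), then +1 on thread T1 → (2, 6)
VC(e10, invoked at 19): max of VC(e8)=(2, 6), then +1 on thread T1 → (2, 7)
target: VC(e8) = (2, 6)

(2, 6)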